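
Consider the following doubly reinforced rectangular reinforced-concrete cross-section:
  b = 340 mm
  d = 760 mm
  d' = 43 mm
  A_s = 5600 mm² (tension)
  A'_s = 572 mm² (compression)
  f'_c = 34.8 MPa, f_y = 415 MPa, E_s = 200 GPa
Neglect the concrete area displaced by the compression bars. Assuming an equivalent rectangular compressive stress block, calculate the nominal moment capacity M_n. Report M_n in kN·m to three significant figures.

M_n ≈ 1540 kN·m

Assume both tension and compression steel yield.
Net tension couple steel: A_s − A'_s = 5028 mm².
a = (A_s − A'_s) f_y / (0.85 f'_c b) = 2086620/(0.85 × 34.8 × 340) = 207.48 mm.
c = a/β₁ = 207.48/0.801 = 259.03 mm; ε'_s = 0.003(c − d')/c = 0.0025 ≥ f_y/E_s = 0.0021, so compression steel does yield.
M_n = (A_s − A'_s) f_y (d − a/2) + A'_s f_y (d − d') = [2086620 × (760 − 103.74) + 237380 × (760 − 43)] × 10⁻⁶ = 1369.37 + 170.20 = 1539.57 kN·m.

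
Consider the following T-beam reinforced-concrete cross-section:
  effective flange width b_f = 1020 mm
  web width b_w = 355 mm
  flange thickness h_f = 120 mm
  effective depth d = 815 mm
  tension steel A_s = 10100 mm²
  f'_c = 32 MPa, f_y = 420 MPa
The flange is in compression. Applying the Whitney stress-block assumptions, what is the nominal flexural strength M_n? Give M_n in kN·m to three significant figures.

Tension: T = A_s f_y = 10100 × 420 = 4242000 N.
Try a within the flange: a = T/(0.85 f'_c b_f) = 4242000/(0.85 × 32 × 1020) = 152.90 mm.
a = 152.90 > h_f = 120 mm: the block extends into the web. Split into flange-overhang and web parts.
C_f = 0.85 f'_c (b_f − b_w) h_f = 0.85 × 32 × (1020 − 355) × 120 = 2170560 N.
Remaining web compression depth: a_w = (T − C_f)/(0.85 f'_c b_w) = (4242000 − 2170560)/(0.85 × 32 × 355) = 214.52 mm.
M_n = C_f(d − h_f/2) + (T − C_f)(d − a_w/2) = 2170560 × (815 − 60) + 2071440 × (815 − 107.26) = 1638.77 + 1466.04 = 3104.81 × 10⁶ N·mm.
M_n = 3104.81 kN·m.

M_n ≈ 3100 kN·m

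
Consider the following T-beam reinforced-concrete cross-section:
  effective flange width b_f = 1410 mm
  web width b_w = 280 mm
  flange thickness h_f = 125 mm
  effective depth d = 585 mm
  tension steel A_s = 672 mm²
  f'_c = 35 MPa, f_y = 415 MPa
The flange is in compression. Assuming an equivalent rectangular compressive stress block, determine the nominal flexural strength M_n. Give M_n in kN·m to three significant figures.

M_n ≈ 162 kN·m

Tension: T = A_s f_y = 672 × 415 = 278880 N.
Try a within the flange: a = T/(0.85 f'_c b_f) = 278880/(0.85 × 35 × 1410) = 6.65 mm.
Since a = 6.65 ≤ h_f = 125 mm, the stress block lies entirely in the flange; analyse as a rectangular beam of width b_f.
M_n = T(d − a/2) = 278880 × (585 − 3.325) = 162.22 × 10⁶ N·mm.
M_n = 162.22 kN·m.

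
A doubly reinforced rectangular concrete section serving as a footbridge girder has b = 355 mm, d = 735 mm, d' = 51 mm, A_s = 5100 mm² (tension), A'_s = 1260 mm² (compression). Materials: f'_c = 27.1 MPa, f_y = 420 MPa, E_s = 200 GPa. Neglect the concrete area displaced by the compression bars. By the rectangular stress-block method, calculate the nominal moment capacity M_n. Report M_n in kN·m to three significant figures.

Assume both tension and compression steel yield.
Net tension couple steel: A_s − A'_s = 3840 mm².
a = (A_s − A'_s) f_y / (0.85 f'_c b) = 1612800/(0.85 × 27.1 × 355) = 197.23 mm.
c = a/β₁ = 197.23/0.85 = 232.04 mm; ε'_s = 0.003(c − d')/c = 0.0023 ≥ f_y/E_s = 0.0021, so compression steel does yield.
M_n = (A_s − A'_s) f_y (d − a/2) + A'_s f_y (d − d') = [1612800 × (735 − 98.615) + 529200 × (735 − 51)] × 10⁻⁶ = 1026.36 + 361.97 = 1388.33 kN·m.

M_n ≈ 1390 kN·m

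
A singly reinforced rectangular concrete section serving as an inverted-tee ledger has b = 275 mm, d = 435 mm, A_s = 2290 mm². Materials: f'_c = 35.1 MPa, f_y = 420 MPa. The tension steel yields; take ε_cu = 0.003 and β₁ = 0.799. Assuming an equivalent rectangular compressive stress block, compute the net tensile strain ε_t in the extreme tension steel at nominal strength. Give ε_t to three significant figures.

a = A_s f_y/(0.85 f'_c b) = 117.23 mm.
β₁ = 0.799, so c = a/β₁ = 117.23/0.799 = 146.72 mm.
From the linear strain diagram with ε_cu = 0.003: ε_t = 0.003 (d − c)/c = 0.003 × (435 − 146.72)/146.72 = 0.00589.
Since ε_t ≥ 0.005, the section is tension-controlled.

ε_t ≈ 0.00589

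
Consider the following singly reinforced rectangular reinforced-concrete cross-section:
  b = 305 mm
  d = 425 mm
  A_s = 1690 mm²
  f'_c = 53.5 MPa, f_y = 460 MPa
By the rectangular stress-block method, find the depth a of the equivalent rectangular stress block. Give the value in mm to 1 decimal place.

a ≈ 56.0 mm

T = A_s f_y = 1690 × 460 = 777400 N = 777.4 kN.
Setting C = 0.85 f'_c a b equal to T: a = 777400/(0.85 × 53.5 × 305) = 56.0 mm.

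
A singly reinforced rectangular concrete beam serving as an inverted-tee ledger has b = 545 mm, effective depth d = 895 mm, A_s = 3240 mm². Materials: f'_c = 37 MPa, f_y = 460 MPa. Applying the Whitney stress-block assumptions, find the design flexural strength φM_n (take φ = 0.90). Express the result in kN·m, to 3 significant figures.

T = A_s f_y = 3240 × 460 = 1490400 N = 1490.4 kN.
From C = T: a = T/(0.85 f'_c b) = 1490400/(0.85 × 37 × 545) = 86.95 mm.
M_n = T(d − a/2) = 1490.4 kN × (895 − 43.475) mm = 1269.11 kN·m.
φM_n = 0.90 × 1269.11 = 1142.20 kN·m.

φM_n ≈ 1140 kN·m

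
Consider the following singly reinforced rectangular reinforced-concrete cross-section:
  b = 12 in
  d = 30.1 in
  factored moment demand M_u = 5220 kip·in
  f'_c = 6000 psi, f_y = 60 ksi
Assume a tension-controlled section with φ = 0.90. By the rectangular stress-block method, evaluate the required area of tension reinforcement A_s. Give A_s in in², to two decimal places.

A_s ≈ 3.40 in²

M_n = M_u/φ = 5220/0.90 = 5800 kip·in.
From M_n = 0.85 f'_c a b (d − a/2):
a = d − √(d² − 2M_n/(0.85 f'_c b)) = 30.1 − √(30.1² − 2 × 5800/(0.85 × 6 × 12)) = 3.333 in.
A_s = 0.85 f'_c a b / f_y = 0.85 × 6 × 3.333 × 12 / 60 = 3.400 in².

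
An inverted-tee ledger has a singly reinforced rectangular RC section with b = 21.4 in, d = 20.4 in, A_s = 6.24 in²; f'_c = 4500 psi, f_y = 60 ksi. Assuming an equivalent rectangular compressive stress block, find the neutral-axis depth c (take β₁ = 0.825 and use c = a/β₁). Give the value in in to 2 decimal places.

c ≈ 5.54 in

T = A_s f_y = 6.24 × 60 = 374.4 kips.
a = T/(0.85 f'_c b) = 374.4/(0.85 × 4.5 × 21.4) = 4.5739 in.
With β₁ = 0.825, c = a/β₁ = 4.5739/0.825 = 5.54 in.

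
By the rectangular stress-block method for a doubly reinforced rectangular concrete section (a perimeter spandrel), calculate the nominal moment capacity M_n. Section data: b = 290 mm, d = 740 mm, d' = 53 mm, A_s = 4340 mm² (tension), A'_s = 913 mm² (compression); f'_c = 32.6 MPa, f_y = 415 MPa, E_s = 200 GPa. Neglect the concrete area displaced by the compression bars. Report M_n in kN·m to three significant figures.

M_n ≈ 1190 kN·m

Assume both tension and compression steel yield.
Net tension couple steel: A_s − A'_s = 3427 mm².
a = (A_s − A'_s) f_y / (0.85 f'_c b) = 1422205/(0.85 × 32.6 × 290) = 176.98 mm.
c = a/β₁ = 176.98/0.817 = 216.62 mm; ε'_s = 0.003(c − d')/c = 0.0023 ≥ f_y/E_s = 0.0021, so compression steel does yield.
M_n = (A_s − A'_s) f_y (d − a/2) + A'_s f_y (d − d') = [1422205 × (740 − 88.49) + 378895 × (740 − 53)] × 10⁻⁶ = 926.58 + 260.30 = 1186.88 kN·m.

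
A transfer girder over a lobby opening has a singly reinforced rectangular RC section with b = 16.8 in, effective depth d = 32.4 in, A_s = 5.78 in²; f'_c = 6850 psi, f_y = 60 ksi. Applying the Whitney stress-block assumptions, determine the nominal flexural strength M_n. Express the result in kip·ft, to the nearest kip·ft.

M_n ≈ 885 kip·ft

T = A_s f_y = 5.78 × 60 = 346.8 kips.
a = T/(0.85 f'_c b) = 346.8/(0.85 × 6.85 × 16.8) = 3.545 in.
M_n = T(d − a/2) = 346.8 × (32.4 − 1.7725) = 10621.6 kip·in = 10621.6/12 = 885.13 kip·ft.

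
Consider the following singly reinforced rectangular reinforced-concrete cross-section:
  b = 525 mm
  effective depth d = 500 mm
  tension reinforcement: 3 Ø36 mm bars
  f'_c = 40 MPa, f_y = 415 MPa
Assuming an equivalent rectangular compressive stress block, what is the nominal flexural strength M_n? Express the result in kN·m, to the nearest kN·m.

A_s = 3 × 1018 = 3054 mm².
T = A_s f_y = 3054 × 415 = 1267410 N = 1267.41 kN.
From C = T: a = T/(0.85 f'_c b) = 1267410/(0.85 × 40 × 525) = 71.00 mm.
M_n = T(d − a/2) = 1267.41 kN × (500 − 35.5) mm = 588.71 kN·m.

M_n ≈ 589 kN·m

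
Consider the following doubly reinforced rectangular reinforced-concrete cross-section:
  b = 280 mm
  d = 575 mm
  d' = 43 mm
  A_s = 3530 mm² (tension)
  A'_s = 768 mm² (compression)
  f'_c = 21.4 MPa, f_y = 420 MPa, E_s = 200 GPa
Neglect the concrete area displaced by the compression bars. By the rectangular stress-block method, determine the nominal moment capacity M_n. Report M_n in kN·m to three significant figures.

M_n ≈ 707 kN·m

Assume both tension and compression steel yield.
Net tension couple steel: A_s − A'_s = 2762 mm².
a = (A_s − A'_s) f_y / (0.85 f'_c b) = 1160040/(0.85 × 21.4 × 280) = 227.76 mm.
c = a/β₁ = 227.76/0.85 = 267.95 mm; ε'_s = 0.003(c − d')/c = 0.0025 ≥ f_y/E_s = 0.0021, so compression steel does yield.
M_n = (A_s − A'_s) f_y (d − a/2) + A'_s f_y (d − d') = [1160040 × (575 − 113.88) + 322560 × (575 − 43)] × 10⁻⁶ = 534.92 + 171.60 = 706.52 kN·m.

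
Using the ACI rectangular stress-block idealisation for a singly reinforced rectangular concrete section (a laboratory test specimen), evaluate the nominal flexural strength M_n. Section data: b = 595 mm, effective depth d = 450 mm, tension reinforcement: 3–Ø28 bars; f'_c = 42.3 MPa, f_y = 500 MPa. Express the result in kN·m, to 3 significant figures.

M_n ≈ 396 kN·m

A_s = 3 × 616 = 1848 mm².
T = A_s f_y = 1848 × 500 = 924000 N = 924 kN.
From C = T: a = T/(0.85 f'_c b) = 924000/(0.85 × 42.3 × 595) = 43.19 mm.
M_n = T(d − a/2) = 924 kN × (450 − 21.595) mm = 395.85 kN·m.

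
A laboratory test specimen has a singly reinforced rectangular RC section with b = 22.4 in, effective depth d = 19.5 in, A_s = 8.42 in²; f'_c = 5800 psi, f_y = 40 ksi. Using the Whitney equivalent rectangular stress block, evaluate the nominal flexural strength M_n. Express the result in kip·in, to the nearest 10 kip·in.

T = A_s f_y = 8.42 × 40 = 336.8 kips.
a = T/(0.85 f'_c b) = 336.8/(0.85 × 5.8 × 22.4) = 3.050 in.
M_n = T(d − a/2) = 336.8 × (19.5 − 1.525) = 6054.0 kip·in.

M_n ≈ 6050 kip·in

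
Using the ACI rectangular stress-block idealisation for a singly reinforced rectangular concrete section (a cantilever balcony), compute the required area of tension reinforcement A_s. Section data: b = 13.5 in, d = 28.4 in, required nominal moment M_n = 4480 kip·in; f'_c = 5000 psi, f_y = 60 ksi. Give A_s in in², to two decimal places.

From M_n = 0.85 f'_c a b (d − a/2):
a = d − √(d² − 2M_n/(0.85 f'_c b)) = 28.4 − √(28.4² − 2 × 4480/(0.85 × 5 × 13.5)) = 2.897 in.
A_s = 0.85 f'_c a b / f_y = 0.85 × 5 × 2.897 × 13.5 / 60 = 2.770 in².

A_s ≈ 2.77 in²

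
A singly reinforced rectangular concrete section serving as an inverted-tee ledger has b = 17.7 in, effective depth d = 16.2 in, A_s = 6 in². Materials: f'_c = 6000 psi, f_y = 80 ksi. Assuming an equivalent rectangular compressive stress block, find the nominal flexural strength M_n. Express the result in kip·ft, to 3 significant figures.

T = A_s f_y = 6 × 80 = 480 kips.
a = T/(0.85 f'_c b) = 480/(0.85 × 6 × 17.7) = 5.317 in.
M_n = T(d − a/2) = 480 × (16.2 − 2.6585) = 6499.9 kip·in = 6499.9/12 = 541.66 kip·ft.

M_n ≈ 542 kip·ft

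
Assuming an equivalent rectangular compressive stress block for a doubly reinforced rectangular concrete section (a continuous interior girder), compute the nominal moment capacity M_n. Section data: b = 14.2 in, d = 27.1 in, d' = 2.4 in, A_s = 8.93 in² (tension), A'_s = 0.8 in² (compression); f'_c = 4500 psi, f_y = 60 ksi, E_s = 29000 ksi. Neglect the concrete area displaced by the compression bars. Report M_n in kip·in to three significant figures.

M_n ≈ 12200 kip·in

Assume both steels yield.
a = (A_s − A'_s) f_y/(0.85 f'_c b) = (8.93 − 0.8) × 60/(0.85 × 4.5 × 14.2) = 8.981 in.
c = a/β₁ = 8.981/0.825 = 10.886 in; ε'_s = 0.003(c − d')/c = 0.0023 ≥ ε_y = 0.0021, so the compression steel yields.
M_n = (A_s − A'_s) f_y (d − a/2) + A'_s f_y (d − d') = 487.8 × (27.1 − 4.4905) + 48 × (27.1 − 2.4) = 11028.9 + 1185.6 = 12214.5 kip·in.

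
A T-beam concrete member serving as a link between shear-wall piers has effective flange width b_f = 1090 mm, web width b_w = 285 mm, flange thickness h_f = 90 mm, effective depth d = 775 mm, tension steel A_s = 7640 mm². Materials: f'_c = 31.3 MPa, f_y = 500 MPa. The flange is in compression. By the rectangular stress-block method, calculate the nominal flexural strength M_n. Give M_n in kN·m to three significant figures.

M_n ≈ 2640 kN·m

Tension: T = A_s f_y = 7640 × 500 = 3820000 N.
Try a within the flange: a = T/(0.85 f'_c b_f) = 3820000/(0.85 × 31.3 × 1090) = 131.73 mm.
a = 131.73 > h_f = 90 mm: the block extends into the web. Split into flange-overhang and web parts.
C_f = 0.85 f'_c (b_f − b_w) h_f = 0.85 × 31.3 × (1090 − 285) × 90 = 1927532 N.
Remaining web compression depth: a_w = (T − C_f)/(0.85 f'_c b_w) = (3820000 − 1927532)/(0.85 × 31.3 × 285) = 249.59 mm.
M_n = C_f(d − h_f/2) + (T − C_f)(d − a_w/2) = 1927532 × (775 − 45) + 1892468 × (775 − 124.795) = 1407.10 + 1230.49 = 2637.59 × 10⁶ N·mm.
M_n = 2637.59 kN·m.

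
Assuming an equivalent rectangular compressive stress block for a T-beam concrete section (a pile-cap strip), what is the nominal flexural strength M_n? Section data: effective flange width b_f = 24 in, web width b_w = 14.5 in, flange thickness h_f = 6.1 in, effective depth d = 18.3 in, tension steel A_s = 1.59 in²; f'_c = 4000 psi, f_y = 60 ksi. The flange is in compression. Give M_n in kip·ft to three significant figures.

Tension: T = A_s f_y = 1.59 × 60 = 95.4 kips.
Try a within the flange: a = T/(0.85 f'_c b_f) = 95.4/(0.85 × 4 × 24) = 1.169 in.
Since a = 1.169 ≤ h_f = 6.1 in, the stress block lies entirely in the flange; analyse as a rectangular beam of width b_f.
M_n = T(d − a/2) = 95.4 × (18.3 − 0.5845) = 1690.1 kip·in.
M_n = 1690.1/12 = 140.84 kip·ft.

M_n ≈ 141 kip·ft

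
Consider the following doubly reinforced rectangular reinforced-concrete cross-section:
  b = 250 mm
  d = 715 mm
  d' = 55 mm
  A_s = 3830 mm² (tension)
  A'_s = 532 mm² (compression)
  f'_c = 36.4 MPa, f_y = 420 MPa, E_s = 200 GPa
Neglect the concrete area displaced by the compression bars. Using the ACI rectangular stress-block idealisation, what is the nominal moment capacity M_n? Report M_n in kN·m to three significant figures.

M_n ≈ 1010 kN·m

Assume both tension and compression steel yield.
Net tension couple steel: A_s − A'_s = 3298 mm².
a = (A_s − A'_s) f_y / (0.85 f'_c b) = 1385160/(0.85 × 36.4 × 250) = 179.08 mm.
c = a/β₁ = 179.08/0.79 = 226.68 mm; ε'_s = 0.003(c − d')/c = 0.0023 ≥ f_y/E_s = 0.0021, so compression steel does yield.
M_n = (A_s − A'_s) f_y (d − a/2) + A'_s f_y (d − d') = [1385160 × (715 − 89.54) + 223440 × (715 − 55)] × 10⁻⁶ = 866.36 + 147.47 = 1013.83 kN·m.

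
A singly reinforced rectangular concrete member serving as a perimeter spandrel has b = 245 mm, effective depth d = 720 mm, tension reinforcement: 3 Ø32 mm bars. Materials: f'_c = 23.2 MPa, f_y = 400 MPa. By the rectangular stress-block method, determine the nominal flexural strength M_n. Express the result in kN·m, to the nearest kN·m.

M_n ≈ 598 kN·m

A_s = 3 × 804 = 2412 mm².
T = A_s f_y = 2412 × 400 = 964800 N = 964.8 kN.
From C = T: a = T/(0.85 f'_c b) = 964800/(0.85 × 23.2 × 245) = 199.69 mm.
M_n = T(d − a/2) = 964.8 kN × (720 − 99.845) mm = 598.33 kN·m.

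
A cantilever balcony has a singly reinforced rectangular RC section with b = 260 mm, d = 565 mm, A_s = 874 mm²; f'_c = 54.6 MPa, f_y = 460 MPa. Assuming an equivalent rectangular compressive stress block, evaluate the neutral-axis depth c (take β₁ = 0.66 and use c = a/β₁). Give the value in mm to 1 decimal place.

c ≈ 50.5 mm

T = A_s f_y = 874 × 460 = 402040 N = 402.04 kN.
Setting C = 0.85 f'_c a b equal to T: a = 402040/(0.85 × 54.6 × 260) = 33.318 mm.
With β₁ = 0.66, c = a/β₁ = 33.318/0.66 = 50.5 mm.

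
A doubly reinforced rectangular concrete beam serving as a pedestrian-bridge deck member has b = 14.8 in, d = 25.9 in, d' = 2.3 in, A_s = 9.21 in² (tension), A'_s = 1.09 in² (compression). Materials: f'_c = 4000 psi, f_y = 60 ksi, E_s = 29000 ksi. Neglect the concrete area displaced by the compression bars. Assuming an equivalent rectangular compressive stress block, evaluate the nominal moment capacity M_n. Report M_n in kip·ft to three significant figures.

Assume both steels yield.
a = (A_s − A'_s) f_y/(0.85 f'_c b) = (9.21 − 1.09) × 60/(0.85 × 4 × 14.8) = 9.682 in.
c = a/β₁ = 9.682/0.85 = 11.391 in; ε'_s = 0.003(c − d')/c = 0.0024 ≥ ε_y = 0.0021, so the compression steel yields.
M_n = (A_s − A'_s) f_y (d − a/2) + A'_s f_y (d − d') = 487.2 × (25.9 − 4.841) + 65.4 × (25.9 − 2.3) = 10259.9 + 1543.4 = 11803.3 kip·in = 11803.3/12 = 983.61 kip·ft.

M_n ≈ 984 kip·ft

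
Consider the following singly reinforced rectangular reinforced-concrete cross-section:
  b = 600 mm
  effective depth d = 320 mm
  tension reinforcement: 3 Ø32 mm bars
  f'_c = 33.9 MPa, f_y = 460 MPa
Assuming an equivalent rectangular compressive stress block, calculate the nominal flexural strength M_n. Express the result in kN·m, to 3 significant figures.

A_s = 3 × 804 = 2412 mm².
T = A_s f_y = 2412 × 460 = 1109520 N = 1109.52 kN.
From C = T: a = T/(0.85 f'_c b) = 1109520/(0.85 × 33.9 × 600) = 64.17 mm.
M_n = T(d − a/2) = 1109.52 kN × (320 − 32.085) mm = 319.45 kN·m.

M_n ≈ 319 kN·m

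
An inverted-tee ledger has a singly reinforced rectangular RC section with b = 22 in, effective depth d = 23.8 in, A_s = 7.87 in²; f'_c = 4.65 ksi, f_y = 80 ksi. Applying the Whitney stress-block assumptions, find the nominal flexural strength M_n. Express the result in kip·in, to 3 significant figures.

M_n ≈ 12700 kip·in

T = A_s f_y = 7.87 × 80 = 629.6 kips.
a = T/(0.85 f'_c b) = 629.6/(0.85 × 4.65 × 22) = 7.241 in.
M_n = T(d − a/2) = 629.6 × (23.8 − 3.6205) = 12705.0 kip·in.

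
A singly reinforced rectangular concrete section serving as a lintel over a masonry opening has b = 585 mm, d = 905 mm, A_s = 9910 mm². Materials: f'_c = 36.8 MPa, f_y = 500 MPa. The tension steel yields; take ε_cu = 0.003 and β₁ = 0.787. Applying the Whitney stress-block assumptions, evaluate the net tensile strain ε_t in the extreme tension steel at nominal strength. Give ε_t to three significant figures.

a = A_s f_y/(0.85 f'_c b) = 270.78 mm.
β₁ = 0.787, so c = a/β₁ = 270.78/0.787 = 344.07 mm.
From the linear strain diagram with ε_cu = 0.003: ε_t = 0.003 (d − c)/c = 0.003 × (905 − 344.07)/344.07 = 0.00489.
ε_t is between 0.004 and 0.005 — transition zone.

ε_t ≈ 0.00489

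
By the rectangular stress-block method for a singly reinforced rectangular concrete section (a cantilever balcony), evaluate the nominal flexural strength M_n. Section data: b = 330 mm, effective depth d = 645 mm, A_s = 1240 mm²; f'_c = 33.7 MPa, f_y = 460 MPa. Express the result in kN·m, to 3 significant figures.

M_n ≈ 351 kN·m

T = A_s f_y = 1240 × 460 = 570400 N = 570.4 kN.
From C = T: a = T/(0.85 f'_c b) = 570400/(0.85 × 33.7 × 330) = 60.34 mm.
M_n = T(d − a/2) = 570.4 kN × (645 − 30.17) mm = 350.70 kN·m.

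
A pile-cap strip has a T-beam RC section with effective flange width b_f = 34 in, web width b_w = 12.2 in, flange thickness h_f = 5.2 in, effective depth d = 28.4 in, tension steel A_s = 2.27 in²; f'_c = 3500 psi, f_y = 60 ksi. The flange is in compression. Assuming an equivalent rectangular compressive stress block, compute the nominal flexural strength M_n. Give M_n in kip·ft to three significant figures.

Tension: T = A_s f_y = 2.27 × 60 = 136.2 kips.
Try a within the flange: a = T/(0.85 f'_c b_f) = 136.2/(0.85 × 3.5 × 34) = 1.347 in.
Since a = 1.347 ≤ h_f = 5.2 in, the stress block lies entirely in the flange; analyse as a rectangular beam of width b_f.
M_n = T(d − a/2) = 136.2 × (28.4 − 0.6735) = 3776.3 kip·in.
M_n = 3776.3/12 = 314.69 kip·ft.

M_n ≈ 315 kip·ft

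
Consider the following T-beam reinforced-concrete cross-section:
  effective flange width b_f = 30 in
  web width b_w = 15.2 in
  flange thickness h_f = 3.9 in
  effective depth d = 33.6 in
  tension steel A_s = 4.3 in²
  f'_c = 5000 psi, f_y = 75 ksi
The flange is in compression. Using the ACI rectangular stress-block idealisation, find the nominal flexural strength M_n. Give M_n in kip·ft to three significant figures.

M_n ≈ 869 kip·ft

Tension: T = A_s f_y = 4.3 × 75 = 322.5 kips.
Try a within the flange: a = T/(0.85 f'_c b_f) = 322.5/(0.85 × 5 × 30) = 2.529 in.
Since a = 2.529 ≤ h_f = 3.9 in, the stress block lies entirely in the flange; analyse as a rectangular beam of width b_f.
M_n = T(d − a/2) = 322.5 × (33.6 − 1.2645) = 10428.2 kip·in.
M_n = 10428.2/12 = 869.02 kip·ft.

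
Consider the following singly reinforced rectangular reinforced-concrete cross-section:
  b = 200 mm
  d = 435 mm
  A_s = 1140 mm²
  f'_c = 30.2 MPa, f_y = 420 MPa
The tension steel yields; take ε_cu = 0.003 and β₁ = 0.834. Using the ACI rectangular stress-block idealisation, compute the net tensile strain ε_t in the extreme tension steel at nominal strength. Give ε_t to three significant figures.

ε_t ≈ 0.00867

a = A_s f_y/(0.85 f'_c b) = 93.26 mm.
β₁ = 0.834, so c = a/β₁ = 93.26/0.834 = 111.82 mm.
From the linear strain diagram with ε_cu = 0.003: ε_t = 0.003 (d − c)/c = 0.003 × (435 − 111.82)/111.82 = 0.00867.
Since ε_t ≥ 0.005, the section is tension-controlled.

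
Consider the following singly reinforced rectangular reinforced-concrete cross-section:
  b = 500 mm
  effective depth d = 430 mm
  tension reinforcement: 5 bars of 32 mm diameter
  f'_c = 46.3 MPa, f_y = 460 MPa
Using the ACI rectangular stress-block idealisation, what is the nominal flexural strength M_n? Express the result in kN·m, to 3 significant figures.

M_n ≈ 708 kN·m

A_s = 5 × 804 = 4020 mm².
T = A_s f_y = 4020 × 460 = 1849200 N = 1849.2 kN.
From C = T: a = T/(0.85 f'_c b) = 1849200/(0.85 × 46.3 × 500) = 93.98 mm.
M_n = T(d − a/2) = 1849.2 kN × (430 − 46.99) mm = 708.26 kN·m.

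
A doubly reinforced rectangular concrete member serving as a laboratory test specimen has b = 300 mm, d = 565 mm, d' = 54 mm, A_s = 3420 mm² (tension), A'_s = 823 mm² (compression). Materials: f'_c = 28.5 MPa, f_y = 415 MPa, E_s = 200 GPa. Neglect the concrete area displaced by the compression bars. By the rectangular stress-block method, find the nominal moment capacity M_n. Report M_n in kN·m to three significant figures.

M_n ≈ 704 kN·m

Assume both tension and compression steel yield.
Net tension couple steel: A_s − A'_s = 2597 mm².
a = (A_s − A'_s) f_y / (0.85 f'_c b) = 1077755/(0.85 × 28.5 × 300) = 148.30 mm.
c = a/β₁ = 148.30/0.846 = 175.30 mm; ε'_s = 0.003(c − d')/c = 0.0021 ≥ f_y/E_s = 0.0021, so compression steel does yield.
M_n = (A_s − A'_s) f_y (d − a/2) + A'_s f_y (d − d') = [1077755 × (565 − 74.15) + 341545 × (565 − 54)] × 10⁻⁶ = 529.02 + 174.53 = 703.55 kN·m.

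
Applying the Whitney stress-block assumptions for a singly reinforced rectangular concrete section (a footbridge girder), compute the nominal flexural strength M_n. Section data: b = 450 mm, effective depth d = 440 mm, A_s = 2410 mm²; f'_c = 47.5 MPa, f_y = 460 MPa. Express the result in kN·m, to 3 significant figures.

T = A_s f_y = 2410 × 460 = 1108600 N = 1108.6 kN.
From C = T: a = T/(0.85 f'_c b) = 1108600/(0.85 × 47.5 × 450) = 61.02 mm.
M_n = T(d − a/2) = 1108.6 kN × (440 − 30.51) mm = 453.96 kN·m.

M_n ≈ 454 kN·m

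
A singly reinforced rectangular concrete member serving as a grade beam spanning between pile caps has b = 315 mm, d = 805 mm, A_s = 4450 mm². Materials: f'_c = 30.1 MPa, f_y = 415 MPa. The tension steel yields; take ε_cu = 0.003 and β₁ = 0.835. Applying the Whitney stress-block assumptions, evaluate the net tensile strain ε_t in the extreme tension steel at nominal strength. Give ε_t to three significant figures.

ε_t ≈ 0.00580

a = A_s f_y/(0.85 f'_c b) = 229.15 mm.
β₁ = 0.835, so c = a/β₁ = 229.15/0.835 = 274.43 mm.
From the linear strain diagram with ε_cu = 0.003: ε_t = 0.003 (d − c)/c = 0.003 × (805 − 274.43)/274.43 = 0.00580.
Since ε_t ≥ 0.005, the section is tension-controlled.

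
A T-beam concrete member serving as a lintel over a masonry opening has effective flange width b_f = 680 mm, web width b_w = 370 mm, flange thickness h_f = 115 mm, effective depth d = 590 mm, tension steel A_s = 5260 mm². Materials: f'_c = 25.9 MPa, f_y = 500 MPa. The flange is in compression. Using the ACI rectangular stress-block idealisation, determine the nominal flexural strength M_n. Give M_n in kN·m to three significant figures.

Tension: T = A_s f_y = 5260 × 500 = 2630000 N.
Try a within the flange: a = T/(0.85 f'_c b_f) = 2630000/(0.85 × 25.9 × 680) = 175.68 mm.
a = 175.68 > h_f = 115 mm: the block extends into the web. Split into flange-overhang and web parts.
C_f = 0.85 f'_c (b_f − b_w) h_f = 0.85 × 25.9 × (680 − 370) × 115 = 784835 N.
Remaining web compression depth: a_w = (T − C_f)/(0.85 f'_c b_w) = (2630000 − 784835)/(0.85 × 25.9 × 370) = 226.52 mm.
M_n = C_f(d − h_f/2) + (T − C_f)(d − a_w/2) = 784835 × (590 − 57.5) + 1845165 × (590 − 113.26) = 417.92 + 879.66 = 1297.58 × 10⁶ N·mm.
M_n = 1297.58 kN·m.

M_n ≈ 1300 kN·m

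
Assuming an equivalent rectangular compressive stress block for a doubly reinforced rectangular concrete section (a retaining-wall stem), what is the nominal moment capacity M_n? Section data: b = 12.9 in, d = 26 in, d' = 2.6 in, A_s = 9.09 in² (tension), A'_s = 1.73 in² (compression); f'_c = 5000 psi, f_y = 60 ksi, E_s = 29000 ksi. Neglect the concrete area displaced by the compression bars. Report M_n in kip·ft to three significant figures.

Assume both steels yield.
a = (A_s − A'_s) f_y/(0.85 f'_c b) = (9.09 − 1.73) × 60/(0.85 × 5 × 12.9) = 8.055 in.
c = a/β₁ = 8.055/0.8 = 10.069 in; ε'_s = 0.003(c − d')/c = 0.0022 ≥ ε_y = 0.0021, so the compression steel yields.
M_n = (A_s − A'_s) f_y (d − a/2) + A'_s f_y (d − d') = 441.6 × (26 − 4.0275) + 103.8 × (26 − 2.6) = 9703.1 + 2428.9 = 12132.0 kip·in = 12132.0/12 = 1011.00 kip·ft.

M_n ≈ 1010 kip·ft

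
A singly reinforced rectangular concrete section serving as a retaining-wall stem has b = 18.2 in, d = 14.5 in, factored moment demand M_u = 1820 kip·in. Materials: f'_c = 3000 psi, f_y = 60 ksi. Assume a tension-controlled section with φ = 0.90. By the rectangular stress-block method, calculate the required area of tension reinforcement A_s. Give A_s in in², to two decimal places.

M_n = M_u/φ = 1820/0.90 = 2022.22 kip·in.
From M_n = 0.85 f'_c a b (d − a/2):
a = d − √(d² − 2M_n/(0.85 f'_c b)) = 14.5 − √(14.5² − 2 × 2022.22/(0.85 × 3 × 18.2)) = 3.405 in.
A_s = 0.85 f'_c a b / f_y = 0.85 × 3 × 3.405 × 18.2 / 60 = 2.634 in².

A_s ≈ 2.63 in²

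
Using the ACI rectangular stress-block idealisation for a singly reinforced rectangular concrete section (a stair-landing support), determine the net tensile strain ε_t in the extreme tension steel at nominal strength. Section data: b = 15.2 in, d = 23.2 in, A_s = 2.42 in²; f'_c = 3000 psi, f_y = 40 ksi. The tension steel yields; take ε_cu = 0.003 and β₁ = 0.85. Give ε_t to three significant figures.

ε_t ≈ 0.0207

a = A_s f_y/(0.85 f'_c b) = 2.497 in.
β₁ = 0.85, so c = a/β₁ = 2.497/0.85 = 2.938 in.
From the linear strain diagram with ε_cu = 0.003: ε_t = 0.003 (d − c)/c = 0.003 × (23.2 − 2.938)/2.938 = 0.0207.
Since ε_t ≥ 0.005, the section is tension-controlled.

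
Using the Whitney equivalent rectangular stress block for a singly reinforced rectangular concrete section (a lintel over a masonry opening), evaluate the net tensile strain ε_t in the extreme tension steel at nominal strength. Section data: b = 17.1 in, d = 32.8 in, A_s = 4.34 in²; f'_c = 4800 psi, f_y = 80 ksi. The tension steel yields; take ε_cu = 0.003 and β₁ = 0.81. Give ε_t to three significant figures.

ε_t ≈ 0.0130

a = A_s f_y/(0.85 f'_c b) = 4.976 in.
β₁ = 0.81, so c = a/β₁ = 4.976/0.81 = 6.143 in.
From the linear strain diagram with ε_cu = 0.003: ε_t = 0.003 (d − c)/c = 0.003 × (32.8 − 6.143)/6.143 = 0.0130.
Since ε_t ≥ 0.005, the section is tension-controlled.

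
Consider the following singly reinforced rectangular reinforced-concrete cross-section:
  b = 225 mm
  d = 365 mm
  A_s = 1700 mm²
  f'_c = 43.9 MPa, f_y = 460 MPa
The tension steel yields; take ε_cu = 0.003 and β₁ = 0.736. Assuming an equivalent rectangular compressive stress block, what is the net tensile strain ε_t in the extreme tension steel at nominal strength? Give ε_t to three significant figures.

a = A_s f_y/(0.85 f'_c b) = 93.14 mm.
β₁ = 0.736, so c = a/β₁ = 93.14/0.736 = 126.55 mm.
From the linear strain diagram with ε_cu = 0.003: ε_t = 0.003 (d − c)/c = 0.003 × (365 − 126.55)/126.55 = 0.00565.
Since ε_t ≥ 0.005, the section is tension-controlled.

ε_t ≈ 0.00565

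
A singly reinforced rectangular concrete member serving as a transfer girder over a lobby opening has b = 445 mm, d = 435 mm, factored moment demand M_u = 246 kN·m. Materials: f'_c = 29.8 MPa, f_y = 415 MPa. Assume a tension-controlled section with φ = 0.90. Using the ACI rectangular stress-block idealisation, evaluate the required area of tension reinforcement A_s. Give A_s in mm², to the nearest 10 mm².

A_s ≈ 1630 mm²

M_n = M_u/φ = 246/0.90 = 273.333 kN·m.
With M_n = 0.85 f'_c a b (d − a/2), solve the quadratic for a:
a = d − √(d² − 2M_n/(0.85 f'_c b)) = 435 − √(435² − 2 × 273.333×10⁶/(0.85 × 29.8 × 445)) = 59.86 mm.
A_s = 0.85 f'_c a b / f_y = 0.85 × 29.8 × 59.86 × 445 / 415 = 1625.9 mm².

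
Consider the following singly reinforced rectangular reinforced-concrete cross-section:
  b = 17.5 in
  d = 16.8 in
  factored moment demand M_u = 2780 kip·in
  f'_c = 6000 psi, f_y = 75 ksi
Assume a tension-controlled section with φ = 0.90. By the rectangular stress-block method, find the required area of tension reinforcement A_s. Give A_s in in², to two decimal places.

A_s ≈ 2.62 in²

M_n = M_u/φ = 2780/0.90 = 3088.89 kip·in.
From M_n = 0.85 f'_c a b (d − a/2):
a = d − √(d² − 2M_n/(0.85 f'_c b)) = 16.8 − √(16.8² − 2 × 3088.89/(0.85 × 6 × 17.5)) = 2.205 in.
A_s = 0.85 f'_c a b / f_y = 0.85 × 6 × 2.205 × 17.5 / 75 = 2.624 in².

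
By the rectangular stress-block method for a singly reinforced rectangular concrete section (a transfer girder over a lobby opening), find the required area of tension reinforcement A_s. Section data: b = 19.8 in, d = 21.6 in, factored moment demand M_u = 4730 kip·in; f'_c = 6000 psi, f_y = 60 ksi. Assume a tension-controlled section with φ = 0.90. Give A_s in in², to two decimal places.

M_n = M_u/φ = 4730/0.90 = 5255.56 kip·in.
From M_n = 0.85 f'_c a b (d − a/2):
a = d − √(d² − 2M_n/(0.85 f'_c b)) = 21.6 − √(21.6² − 2 × 5255.56/(0.85 × 6 × 19.8)) = 2.561 in.
A_s = 0.85 f'_c a b / f_y = 0.85 × 6 × 2.561 × 19.8 / 60 = 4.310 in².

A_s ≈ 4.31 in²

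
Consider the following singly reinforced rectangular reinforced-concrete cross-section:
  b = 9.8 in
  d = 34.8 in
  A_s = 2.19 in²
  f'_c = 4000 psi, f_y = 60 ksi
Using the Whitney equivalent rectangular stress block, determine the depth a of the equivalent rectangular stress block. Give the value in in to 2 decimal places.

a ≈ 3.94 in

T = A_s f_y = 2.19 × 60 = 131.4 kips.
a = T/(0.85 f'_c b) = 131.4/(0.85 × 4 × 9.8) = 3.94 in.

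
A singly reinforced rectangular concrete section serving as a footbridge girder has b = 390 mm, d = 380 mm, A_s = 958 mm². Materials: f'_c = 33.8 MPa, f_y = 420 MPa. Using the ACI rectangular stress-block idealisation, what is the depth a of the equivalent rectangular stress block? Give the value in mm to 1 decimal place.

T = A_s f_y = 958 × 420 = 402360 N = 402.36 kN.
Setting C = 0.85 f'_c a b equal to T: a = 402360/(0.85 × 33.8 × 390) = 35.9 mm.

a ≈ 35.9 mm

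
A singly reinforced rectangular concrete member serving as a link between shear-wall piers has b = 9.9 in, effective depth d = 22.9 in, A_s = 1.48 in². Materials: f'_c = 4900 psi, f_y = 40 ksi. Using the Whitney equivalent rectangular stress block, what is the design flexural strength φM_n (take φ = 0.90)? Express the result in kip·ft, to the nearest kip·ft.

T = A_s f_y = 1.48 × 40 = 59.2 kips.
a = T/(0.85 f'_c b) = 59.2/(0.85 × 4.9 × 9.9) = 1.436 in.
M_n = T(d − a/2) = 59.2 × (22.9 − 0.718) = 1313.2 kip·in = 1313.2/12 = 109.43 kip·ft.
φM_n = 0.90 × 109.43 = 98.49 kip·ft.

φM_n ≈ 98 kip·ft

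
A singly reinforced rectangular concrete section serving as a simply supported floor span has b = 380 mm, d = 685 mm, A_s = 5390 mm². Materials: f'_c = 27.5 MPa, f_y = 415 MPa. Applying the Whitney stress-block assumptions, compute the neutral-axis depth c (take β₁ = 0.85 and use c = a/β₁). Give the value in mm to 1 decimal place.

c ≈ 296.3 mm

T = A_s f_y = 5390 × 415 = 2236850 N = 2236.85 kN.
Setting C = 0.85 f'_c a b equal to T: a = 2236850/(0.85 × 27.5 × 380) = 251.827 mm.
With β₁ = 0.85, c = a/β₁ = 251.827/0.85 = 296.3 mm.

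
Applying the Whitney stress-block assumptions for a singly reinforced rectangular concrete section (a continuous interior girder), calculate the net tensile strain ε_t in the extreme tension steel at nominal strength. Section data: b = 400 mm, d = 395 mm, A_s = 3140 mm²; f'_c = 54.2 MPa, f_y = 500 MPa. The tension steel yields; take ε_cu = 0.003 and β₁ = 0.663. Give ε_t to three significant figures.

a = A_s f_y/(0.85 f'_c b) = 85.20 mm.
β₁ = 0.663, so c = a/β₁ = 85.20/0.663 = 128.51 mm.
From the linear strain diagram with ε_cu = 0.003: ε_t = 0.003 (d − c)/c = 0.003 × (395 − 128.51)/128.51 = 0.00622.
Since ε_t ≥ 0.005, the section is tension-controlled.

ε_t ≈ 0.00622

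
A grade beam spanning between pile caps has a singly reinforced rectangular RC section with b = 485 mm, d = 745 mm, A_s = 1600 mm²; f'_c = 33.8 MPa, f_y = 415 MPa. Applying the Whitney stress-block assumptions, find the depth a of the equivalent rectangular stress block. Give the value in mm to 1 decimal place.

a ≈ 47.7 mm

T = A_s f_y = 1600 × 415 = 664000 N = 664 kN.
Setting C = 0.85 f'_c a b equal to T: a = 664000/(0.85 × 33.8 × 485) = 47.7 mm.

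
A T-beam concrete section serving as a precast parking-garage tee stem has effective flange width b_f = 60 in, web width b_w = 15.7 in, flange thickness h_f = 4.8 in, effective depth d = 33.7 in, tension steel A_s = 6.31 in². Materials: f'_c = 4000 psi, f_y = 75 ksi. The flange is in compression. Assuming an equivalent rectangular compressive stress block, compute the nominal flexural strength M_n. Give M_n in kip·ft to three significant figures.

Tension: T = A_s f_y = 6.31 × 75 = 473.25 kips.
Try a within the flange: a = T/(0.85 f'_c b_f) = 473.25/(0.85 × 4 × 60) = 2.320 in.
Since a = 2.320 ≤ h_f = 4.8 in, the stress block lies entirely in the flange; analyse as a rectangular beam of width b_f.
M_n = T(d − a/2) = 473.25 × (33.7 − 1.16) = 15399.6 kip·in.
M_n = 15399.6/12 = 1283.30 kip·ft.

M_n ≈ 1280 kip·ft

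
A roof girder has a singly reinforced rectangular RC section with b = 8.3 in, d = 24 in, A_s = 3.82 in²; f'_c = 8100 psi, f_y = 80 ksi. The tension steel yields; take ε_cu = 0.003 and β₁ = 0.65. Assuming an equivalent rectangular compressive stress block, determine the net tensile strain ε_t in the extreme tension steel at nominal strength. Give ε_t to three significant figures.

a = A_s f_y/(0.85 f'_c b) = 5.348 in.
β₁ = 0.65, so c = a/β₁ = 5.348/0.65 = 8.228 in.
From the linear strain diagram with ε_cu = 0.003: ε_t = 0.003 (d − c)/c = 0.003 × (24 − 8.228)/8.228 = 0.00575.
Since ε_t ≥ 0.005, the section is tension-controlled.

ε_t ≈ 0.00575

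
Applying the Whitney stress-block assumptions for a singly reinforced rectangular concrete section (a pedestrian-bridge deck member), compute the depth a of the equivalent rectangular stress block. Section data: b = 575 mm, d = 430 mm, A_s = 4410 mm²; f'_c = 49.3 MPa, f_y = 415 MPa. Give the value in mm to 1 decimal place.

T = A_s f_y = 4410 × 415 = 1830150 N = 1830.15 kN.
Setting C = 0.85 f'_c a b equal to T: a = 1830150/(0.85 × 49.3 × 575) = 76.0 mm.

a ≈ 76.0 mm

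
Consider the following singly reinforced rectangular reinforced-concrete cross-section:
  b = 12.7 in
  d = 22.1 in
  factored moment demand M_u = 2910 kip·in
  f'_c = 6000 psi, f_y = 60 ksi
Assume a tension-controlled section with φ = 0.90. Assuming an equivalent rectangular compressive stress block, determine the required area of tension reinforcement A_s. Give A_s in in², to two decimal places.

A_s ≈ 2.58 in²

M_n = M_u/φ = 2910/0.90 = 3233.33 kip·in.
From M_n = 0.85 f'_c a b (d − a/2):
a = d − √(d² − 2M_n/(0.85 f'_c b)) = 22.1 − √(22.1² − 2 × 3233.33/(0.85 × 6 × 12.7)) = 2.388 in.
A_s = 0.85 f'_c a b / f_y = 0.85 × 6 × 2.388 × 12.7 / 60 = 2.578 in².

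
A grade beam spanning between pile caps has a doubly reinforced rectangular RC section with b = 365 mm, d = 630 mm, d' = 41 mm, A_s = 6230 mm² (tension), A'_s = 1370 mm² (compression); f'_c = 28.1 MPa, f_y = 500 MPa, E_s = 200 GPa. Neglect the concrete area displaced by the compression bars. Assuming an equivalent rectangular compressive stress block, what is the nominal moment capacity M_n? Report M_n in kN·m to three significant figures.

Assume both tension and compression steel yield.
Net tension couple steel: A_s − A'_s = 4860 mm².
a = (A_s − A'_s) f_y / (0.85 f'_c b) = 2430000/(0.85 × 28.1 × 365) = 278.73 mm.
c = a/β₁ = 278.73/0.849 = 328.30 mm; ε'_s = 0.003(c − d')/c = 0.0026 ≥ f_y/E_s = 0.0025, so compression steel does yield.
M_n = (A_s − A'_s) f_y (d − a/2) + A'_s f_y (d − d') = [2430000 × (630 − 139.365) + 685000 × (630 − 41)] × 10⁻⁶ = 1192.24 + 403.47 = 1595.71 kN·m.

M_n ≈ 1600 kN·m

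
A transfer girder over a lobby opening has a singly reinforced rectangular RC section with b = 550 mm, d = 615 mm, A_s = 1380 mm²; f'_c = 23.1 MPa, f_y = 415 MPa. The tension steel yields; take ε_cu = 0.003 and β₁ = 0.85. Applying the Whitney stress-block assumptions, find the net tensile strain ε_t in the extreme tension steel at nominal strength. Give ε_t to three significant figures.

a = A_s f_y/(0.85 f'_c b) = 53.03 mm.
β₁ = 0.85, so c = a/β₁ = 53.03/0.85 = 62.39 mm.
From the linear strain diagram with ε_cu = 0.003: ε_t = 0.003 (d − c)/c = 0.003 × (615 − 62.39)/62.39 = 0.0266.
Since ε_t ≥ 0.005, the section is tension-controlled.

ε_t ≈ 0.0266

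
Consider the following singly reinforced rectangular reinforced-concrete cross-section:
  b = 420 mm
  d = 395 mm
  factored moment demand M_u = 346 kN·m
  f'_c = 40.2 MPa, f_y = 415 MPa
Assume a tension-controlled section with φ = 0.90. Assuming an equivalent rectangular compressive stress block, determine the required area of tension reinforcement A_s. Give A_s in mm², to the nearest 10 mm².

A_s ≈ 2590 mm²

M_n = M_u/φ = 346/0.90 = 384.444 kN·m.
With M_n = 0.85 f'_c a b (d − a/2), solve the quadratic for a:
a = d − √(d² − 2M_n/(0.85 f'_c b)) = 395 − √(395² − 2 × 384.444×10⁶/(0.85 × 40.2 × 420)) = 74.92 mm.
A_s = 0.85 f'_c a b / f_y = 0.85 × 40.2 × 74.92 × 420 / 415 = 2590.9 mm².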